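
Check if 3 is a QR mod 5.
By Euler's criterion: 3^{2} ≡ 4 (mod 5). Since this equals -1 (≡ 4), 3 is not a QR.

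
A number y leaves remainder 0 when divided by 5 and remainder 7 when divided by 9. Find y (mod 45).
M = 5 × 9 = 45. M₁ = 9, y₁ ≡ 4 (mod 5). M₂ = 5, y₂ ≡ 2 (mod 9). y = 0×9×4 + 7×5×2 ≡ 25 (mod 45)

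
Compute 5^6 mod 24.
By repeated squaring (mod 24): 5^{1}≡5, 5^{2}≡1, 5^{4}≡1. Then 5^{6} = 5^{4+2} ≡ 1 × 1 ≡ 1 (mod 24)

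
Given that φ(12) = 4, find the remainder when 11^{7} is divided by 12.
By Euler: 11^{4} ≡ 1 mod 12 since gcd(11, 12) = 1. 7 = 1×4 + 3. So 11^{7} ≡ 11^{3} ≡ 11 mod 12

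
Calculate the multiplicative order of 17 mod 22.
Powers of 17 mod 22: 17^1≡17, 17^2≡3, 17^3≡7, 17^4≡9, 17^5≡21, 17^6≡5, 17^7≡19, 17^8≡15, 17^9≡13, 17^10≡1. Order = 10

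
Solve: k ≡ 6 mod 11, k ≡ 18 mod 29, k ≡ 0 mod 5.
M = 11 × 29 × 5 = 1595. M₁ = 145, y₁ ≡ 6 mod 11. M₂ = 55, y₂ ≡ 19 mod 29. M₃ = 319, y₃ ≡ 4 mod 5. k = 6×145×6 + 18×55×19 + 0×319×4 ≡ 105 mod 1595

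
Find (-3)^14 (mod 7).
Using Fermat: (-3)^{6} ≡ 1 (mod 7). 14 ≡ 2 (mod 6). So (-3)^{14} ≡ (-3)^{2} ≡ 2 (mod 7)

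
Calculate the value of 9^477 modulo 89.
Using Fermat: 9^{88} ≡ 1 mod 89. 477 ≡ 37 mod 88. So 9^{477} ≡ 9^{37} ≡ 49 mod 89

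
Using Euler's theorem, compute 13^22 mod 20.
By Euler: 13^{8} ≡ 1 (mod 20) since gcd(13, 20) = 1. 22 = 2×8 + 6. So 13^{22} ≡ 13^{6} ≡ 9 (mod 20)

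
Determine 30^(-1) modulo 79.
Since 79 is prime, by Fermat 30^(-1) ≡ 30^{77} ≡ 29 (mod 79). Verify: 30 × 29 = 870 ≡ 1 (mod 79)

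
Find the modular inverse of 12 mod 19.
Since 19 is prime, by Fermat 12^(-1) ≡ 12^{17} ≡ 8 (mod 19). Verify: 12 × 8 = 96 ≡ 1 (mod 19)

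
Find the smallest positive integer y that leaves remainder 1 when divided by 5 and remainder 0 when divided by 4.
M = 5 × 4 = 20. M₁ = 4, y₁ ≡ 4 mod 5. M₂ = 5, y₂ ≡ 1 mod 4. y = 1×4×4 + 0×5×1 ≡ 16 mod 20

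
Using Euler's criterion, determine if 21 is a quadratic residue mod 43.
By Euler's criterion: 21^{21} ≡ 1 mod 43. Since this equals 1, 21 is a QR.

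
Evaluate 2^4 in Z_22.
2^{4} = 16 ≡ 16 mod 22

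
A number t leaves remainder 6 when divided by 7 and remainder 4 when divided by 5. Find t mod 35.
M = 7 × 5 = 35. M₁ = 5, y₁ ≡ 3 mod 7. M₂ = 7, y₂ ≡ 3 mod 5. t = 6×5×3 + 4×7×3 ≡ 34 mod 35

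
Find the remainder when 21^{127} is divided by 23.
By Fermat: 21^{22} ≡ 1 mod 23. 127 = 5×22 + 17. So 21^{127} ≡ 21^{17} ≡ 5 mod 23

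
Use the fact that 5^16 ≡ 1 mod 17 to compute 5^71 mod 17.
By Fermat: 5^{16} ≡ 1 mod 17. 71 = 4×16 + 7. So 5^{71} ≡ 5^{7} ≡ 10 mod 17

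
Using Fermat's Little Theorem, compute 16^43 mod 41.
By Fermat: 16^{40} ≡ 1 (mod 41). So 16^{43} = 16^{40} · 16^{3} ≡ 16^{3} ≡ 37 (mod 41)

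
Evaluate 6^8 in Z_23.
By repeated squaring mod 23: 6^{1}≡6, 6^{2}≡13, 6^{4}≡8, 6^{8}≡18. So 6^{8} ≡ 18 mod 23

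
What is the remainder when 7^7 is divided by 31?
By repeated squaring (mod 31): 7^{1}≡7, 7^{2}≡18, 7^{4}≡14. Then 7^{7} = 7^{4+2+1} ≡ 14 × 18 × 7 ≡ 28 (mod 31)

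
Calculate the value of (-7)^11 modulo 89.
By repeated squaring (mod 89): (-7)^{1}≡82, (-7)^{2}≡49, (-7)^{4}≡87, (-7)^{8}≡4. Then (-7)^{11} = (-7)^{8+2+1} ≡ 4 × 49 × 82 ≡ 52 (mod 89)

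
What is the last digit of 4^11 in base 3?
Using Fermat: 4^{2} ≡ 1 mod 3. 11 ≡ 1 mod 2. So 4^{11} ≡ 4^{1} ≡ 1 mod 3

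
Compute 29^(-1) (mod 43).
Since 43 is prime, by Fermat 29^(-1) ≡ 29^{41} ≡ 3 (mod 43). Verify: 29 × 3 = 87 ≡ 1 (mod 43)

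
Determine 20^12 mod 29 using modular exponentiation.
By repeated squaring mod 29: 20^{1}≡20, 20^{2}≡23, 20^{4}≡7, 20^{8}≡20. Then 20^{12} = 20^{8+4} ≡ 20 × 7 ≡ 24 mod 29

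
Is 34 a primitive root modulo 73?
ord_73(34) divides 72. For each prime q|72: 34^{36}≡72, 34^{24}≡64, none ≡ 1. So 34 has order 72 and is a primitive root mod 73.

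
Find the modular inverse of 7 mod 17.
Since 17 is prime, by Fermat 7^(-1) ≡ 7^{15} ≡ 5 (mod 17). Verify: 7 × 5 = 35 ≡ 1 (mod 17)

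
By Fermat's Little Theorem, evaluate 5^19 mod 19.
By Fermat: 5^{18} ≡ 1 mod 19. So 5^{19} = 5^{18} · 5^{1} ≡ 5^{1} ≡ 5 mod 19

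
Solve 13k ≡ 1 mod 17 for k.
Since 17 is prime, by Fermat 13^(-1) ≡ 13^{15} ≡ 4 mod 17. Verify: 13 × 4 = 52 ≡ 1 mod 17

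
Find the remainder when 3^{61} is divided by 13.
By Fermat: 3^{12} ≡ 1 (mod 13). 61 = 5×12 + 1. So 3^{61} ≡ 3^{1} ≡ 3 (mod 13)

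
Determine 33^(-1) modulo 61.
Since 61 is prime, by Fermat 33^(-1) ≡ 33^{59} ≡ 37 mod 61. Verify: 33 × 37 = 1221 ≡ 1 mod 61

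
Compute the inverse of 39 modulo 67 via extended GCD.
Extended GCD: 39(-12) + 67(7) = 1. So 39^(-1) ≡ -12 ≡ 55 (mod 67). Verify: 39 × 55 = 2145 ≡ 1 (mod 67)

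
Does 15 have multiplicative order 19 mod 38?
Powers of 15 mod 38: 15^1≡15, 15^2≡35, 15^3≡31, 15^4≡9, 15^5≡21, 15^6≡11, 15^7≡13, 15^8≡5, 15^9≡37, 15^10≡23, 15^11≡3, 15^12≡7, 15^13≡29, 15^14≡17, 15^15≡27, 15^16≡25, 15^17≡33, 15^18≡1. Already 15^18≡1, so the order is 18 < 19. No, the actual order is 18.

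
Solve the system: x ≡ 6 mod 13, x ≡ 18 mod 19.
M = 13 × 19 = 247. M₁ = 19, y₁ ≡ 11 mod 13. M₂ = 13, y₂ ≡ 3 mod 19. x = 6×19×11 + 18×13×3 ≡ 227 mod 247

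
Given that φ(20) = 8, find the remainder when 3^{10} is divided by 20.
By Euler: 3^{8} ≡ 1 mod 20 since gcd(3, 20) = 1. 10 = 1×8 + 2. So 3^{10} ≡ 3^{2} ≡ 9 mod 20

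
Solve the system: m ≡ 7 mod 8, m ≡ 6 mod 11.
M = 8 × 11 = 88. M₁ = 11, y₁ ≡ 3 mod 8. M₂ = 8, y₂ ≡ 7 mod 11. m = 7×11×3 + 6×8×7 ≡ 39 mod 88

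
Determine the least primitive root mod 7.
g = 3. For each prime q|6: 3^{3}≡6, 3^{2}≡2, none ≡ 1, so ord_7(3) = 6 and 3 is a primitive root.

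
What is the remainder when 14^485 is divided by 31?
Using Fermat: 14^{30} ≡ 1 mod 31. 485 ≡ 5 mod 30. So 14^{485} ≡ 14^{5} ≡ 5 mod 31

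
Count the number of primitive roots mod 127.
Number of primitive roots mod 127 = φ(p-1) = φ(126) = 36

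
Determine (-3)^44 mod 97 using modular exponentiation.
By repeated squaring (mod 97): (-3)^{1}≡94, (-3)^{2}≡9, (-3)^{4}≡81, (-3)^{8}≡62, (-3)^{16}≡61, (-3)^{32}≡35. Then (-3)^{44} = (-3)^{32+8+4} ≡ 35 × 62 × 81 ≡ 6 (mod 97)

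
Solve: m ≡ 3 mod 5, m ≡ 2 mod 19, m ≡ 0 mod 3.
M = 5 × 19 × 3 = 285. M₁ = 57, y₁ ≡ 3 mod 5. M₂ = 15, y₂ ≡ 14 mod 19. M₃ = 95, y₃ ≡ 2 mod 3. m = 3×57×3 + 2×15×14 + 0×95×2 ≡ 78 mod 285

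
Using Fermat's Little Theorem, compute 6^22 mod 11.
By Fermat: 6^{10} ≡ 1 (mod 11). 22 = 2×10 + 2. So 6^{22} ≡ 6^{2} ≡ 3 (mod 11)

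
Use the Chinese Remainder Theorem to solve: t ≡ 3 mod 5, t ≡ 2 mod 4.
M = 5 × 4 = 20. M₁ = 4, y₁ ≡ 4 mod 5. M₂ = 5, y₂ ≡ 1 mod 4. t = 3×4×4 + 2×5×1 ≡ 18 mod 20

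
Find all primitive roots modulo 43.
There are φ(42) = 12 primitive roots mod 43: {3, 5, 12, 18, 19, 20, 26, 28, 29, 30, 33, 34}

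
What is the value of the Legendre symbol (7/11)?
(7/11) = 7^{5} mod 11 = -1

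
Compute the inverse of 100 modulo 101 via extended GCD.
Extended GCD: 100(-1) + 101(1) = 1. So 100^(-1) ≡ -1 ≡ 100 mod 101. Verify: 100 × 100 = 10000 ≡ 1 mod 101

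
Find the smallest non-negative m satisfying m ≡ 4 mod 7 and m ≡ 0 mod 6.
M = 7 × 6 = 42. M₁ = 6, y₁ ≡ 6 mod 7. M₂ = 7, y₂ ≡ 1 mod 6. m = 4×6×6 + 0×7×1 ≡ 18 mod 42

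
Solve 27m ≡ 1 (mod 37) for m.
Since 37 is prime, by Fermat 27^(-1) ≡ 27^{35} ≡ 11 (mod 37). Verify: 27 × 11 = 297 ≡ 1 (mod 37)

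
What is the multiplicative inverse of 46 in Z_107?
Since 107 is prime, by Fermat 46^(-1) ≡ 46^{105} ≡ 7 (mod 107). Verify: 46 × 7 = 322 ≡ 1 (mod 107)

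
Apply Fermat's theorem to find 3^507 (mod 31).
By Fermat: 3^{30} ≡ 1 (mod 31). 507 ≡ 27 (mod 30). So 3^{507} ≡ 3^{27} ≡ 23 (mod 31)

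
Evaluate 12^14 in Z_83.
By repeated squaring (mod 83): 12^{1}≡12, 12^{2}≡61, 12^{4}≡69, 12^{8}≡30. Then 12^{14} = 12^{8+4+2} ≡ 30 × 69 × 61 ≡ 27 (mod 83)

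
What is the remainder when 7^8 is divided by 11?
By repeated squaring (mod 11): 7^{1}≡7, 7^{2}≡5, 7^{4}≡3, 7^{8}≡9. So 7^{8} ≡ 9 (mod 11)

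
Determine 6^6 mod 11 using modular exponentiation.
By repeated squaring mod 11: 6^{1}≡6, 6^{2}≡3, 6^{4}≡9. Then 6^{6} = 6^{4+2} ≡ 9 × 3 ≡ 5 mod 11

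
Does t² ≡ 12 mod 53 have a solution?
By Euler's criterion: 12^{26} ≡ 52 mod 53. Since this equals -1 (≡ 52), 12 is not a QR.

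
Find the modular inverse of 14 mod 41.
Since 41 is prime, by Fermat 14^(-1) ≡ 14^{39} ≡ 3 mod 41. Verify: 14 × 3 = 42 ≡ 1 mod 41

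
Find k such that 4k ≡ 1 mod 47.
Since 47 is prime, by Fermat 4^(-1) ≡ 4^{45} ≡ 12 mod 47. Verify: 4 × 12 = 48 ≡ 1 mod 47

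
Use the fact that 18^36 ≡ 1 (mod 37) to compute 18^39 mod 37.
By Fermat: 18^{36} ≡ 1 (mod 37). So 18^{39} = 18^{36} · 18^{3} ≡ 18^{3} ≡ 23 (mod 37)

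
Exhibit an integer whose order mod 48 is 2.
7 has order 2 mod 48 since 7^{2} ≡ 1 mod 48 and no smaller power works.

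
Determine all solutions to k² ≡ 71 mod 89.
The square roots of 71 mod 89 are 31 and 58. Verify: 31² = 961 ≡ 71 mod 89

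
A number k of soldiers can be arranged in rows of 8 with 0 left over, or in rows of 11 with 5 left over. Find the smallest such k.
M = 8 × 11 = 88. M₁ = 11, y₁ ≡ 3 mod 8. M₂ = 8, y₂ ≡ 7 mod 11. k = 0×11×3 + 5×8×7 ≡ 16 mod 88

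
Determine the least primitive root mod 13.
g = 2. For each prime q|12: 2^{6}≡12, 2^{4}≡3, none ≡ 1, so ord_13(2) = 12 and 2 is a primitive root.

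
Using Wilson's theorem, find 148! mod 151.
(150)! = (148)! × (149) × (150) ≡ -1 (mod 151). So (148)! ≡ -1 × [(150)(149)]^(-1) ≡ 75 (mod 151)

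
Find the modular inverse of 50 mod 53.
Since 53 is prime, by Fermat 50^(-1) ≡ 50^{51} ≡ 35 (mod 53). Verify: 50 × 35 = 1750 ≡ 1 (mod 53)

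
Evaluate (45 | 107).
(45/107) = 45^{53} mod 107 = -1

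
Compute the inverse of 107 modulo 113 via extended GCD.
Extended GCD: 107(-19) + 113(18) = 1. So 107^(-1) ≡ -19 ≡ 94 (mod 113). Verify: 107 × 94 = 10058 ≡ 1 (mod 113)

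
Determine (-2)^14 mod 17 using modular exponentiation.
By repeated squaring (mod 17): (-2)^{1}≡15, (-2)^{2}≡4, (-2)^{4}≡16, (-2)^{8}≡1. Then (-2)^{14} = (-2)^{8+4+2} ≡ 1 × 16 × 4 ≡ 13 (mod 17)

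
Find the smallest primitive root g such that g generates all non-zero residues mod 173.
g = 2. For each prime q|172: 2^{86}≡172, 2^{4}≡16, none ≡ 1, so ord_173(2) = 172 and 2 is a primitive root.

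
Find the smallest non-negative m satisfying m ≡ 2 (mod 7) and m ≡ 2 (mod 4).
M = 7 × 4 = 28. M₁ = 4, y₁ ≡ 2 (mod 7). M₂ = 7, y₂ ≡ 3 (mod 4). m = 2×4×2 + 2×7×3 ≡ 2 (mod 28)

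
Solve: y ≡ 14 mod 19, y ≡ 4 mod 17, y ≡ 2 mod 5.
M = 19 × 17 × 5 = 1615. M₁ = 85, y₁ ≡ 17 mod 19. M₂ = 95, y₂ ≡ 12 mod 17. M₃ = 323, y₃ ≡ 2 mod 5. y = 14×85×17 + 4×95×12 + 2×323×2 ≡ 242 mod 1615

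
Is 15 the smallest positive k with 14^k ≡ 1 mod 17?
Powers of 14 mod 17: 14^1≡14, 14^2≡9, 14^3≡7, 14^4≡13, 14^5≡12, 14^6≡15, 14^7≡6, 14^8≡16, 14^9≡3, 14^10≡8, 14^11≡10, 14^12≡4, 14^13≡5, 14^14≡2, 14^15≡11, 14^16≡1. 14^15≡11≢1, so ord ≠ 15. No, the actual order is 16.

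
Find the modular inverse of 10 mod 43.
Since 43 is prime, by Fermat 10^(-1) ≡ 10^{41} ≡ 13 mod 43. Verify: 10 × 13 = 130 ≡ 1 mod 43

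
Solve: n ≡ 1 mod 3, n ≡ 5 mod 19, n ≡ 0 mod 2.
M = 3 × 19 × 2 = 114. M₁ = 38, y₁ ≡ 2 mod 3. M₂ = 6, y₂ ≡ 16 mod 19. M₃ = 57, y₃ ≡ 1 mod 2. n = 1×38×2 + 5×6×16 + 0×57×1 ≡ 100 mod 114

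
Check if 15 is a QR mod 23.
By Euler's criterion: 15^{11} ≡ 22 (mod 23). Since this equals -1 (≡ 22), 15 is not a QR.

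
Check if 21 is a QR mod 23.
By Euler's criterion: 21^{11} ≡ 22 mod 23. Since this equals -1 (≡ 22), 21 is not a QR.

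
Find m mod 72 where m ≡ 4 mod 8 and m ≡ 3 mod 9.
M = 8 × 9 = 72. M₁ = 9, y₁ ≡ 1 mod 8. M₂ = 8, y₂ ≡ 8 mod 9. m = 4×9×1 + 3×8×8 ≡ 12 mod 72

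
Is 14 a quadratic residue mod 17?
By Euler's criterion: 14^{8} ≡ 16 (mod 17). Since this equals -1 (≡ 16), 14 is not a QR.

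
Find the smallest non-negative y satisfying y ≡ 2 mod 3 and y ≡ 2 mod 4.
M = 3 × 4 = 12. M₁ = 4, y₁ ≡ 1 mod 3. M₂ = 3, y₂ ≡ 3 mod 4. y = 2×4×1 + 2×3×3 ≡ 2 mod 12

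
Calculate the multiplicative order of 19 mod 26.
Powers of 19 mod 26: 19^1≡19, 19^2≡23, 19^3≡21, 19^4≡9, 19^5≡15, 19^6≡25, 19^7≡7, 19^8≡3, 19^9≡5, 19^10≡17, 19^11≡11, 19^12≡1. ord_26(19) = 12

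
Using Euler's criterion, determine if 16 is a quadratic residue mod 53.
By Euler's criterion: 16^{26} ≡ 1 mod 53. Since this equals 1, 16 is a QR.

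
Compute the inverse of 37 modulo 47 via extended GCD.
Extended GCD: 37(14) + 47(-11) = 1. So 37^(-1) ≡ 14 mod 47. Verify: 37 × 14 = 518 ≡ 1 mod 47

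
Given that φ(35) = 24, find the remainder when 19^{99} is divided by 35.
By Euler: 19^{24} ≡ 1 (mod 35) since gcd(19, 35) = 1. 99 = 4×24 + 3. So 19^{99} ≡ 19^{3} ≡ 34 (mod 35)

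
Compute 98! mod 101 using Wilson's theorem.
(100)! = (98)! × (99) × (100) ≡ -1 mod 101. So (98)! ≡ -1 × [(100)(99)]^(-1) ≡ 50 mod 101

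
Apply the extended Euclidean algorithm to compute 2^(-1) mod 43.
Extended GCD: 2(-21) + 43(1) = 1. So 2^(-1) ≡ -21 ≡ 22 mod 43. Verify: 2 × 22 = 44 ≡ 1 mod 43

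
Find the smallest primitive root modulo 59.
g = 2. For each prime q|58: 2^{29}≡58, 2^{2}≡4, none ≡ 1, so ord_59(2) = 58 and 2 is a primitive root.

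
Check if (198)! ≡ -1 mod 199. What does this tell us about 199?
(198)! mod 199 = 198. Since this equals -1 mod 199, Wilson confirms 199 is prime.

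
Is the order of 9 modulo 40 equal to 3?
Powers of 9 mod 40: 9^1≡9, 9^2≡1. Already 9^2≡1, so the order is 2 < 3. No, the actual order is 2.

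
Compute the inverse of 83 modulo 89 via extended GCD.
Extended GCD: 83(-15) + 89(14) = 1. So 83^(-1) ≡ -15 ≡ 74 (mod 89). Verify: 83 × 74 = 6142 ≡ 1 (mod 89)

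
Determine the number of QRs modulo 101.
For prime 101, there are (p-1)/2 = (101-1)/2 = 50 quadratic residues (excluding 0).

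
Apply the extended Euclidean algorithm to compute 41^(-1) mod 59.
Extended GCD: 41(-23) + 59(16) = 1. So 41^(-1) ≡ -23 ≡ 36 mod 59. Verify: 41 × 36 = 1476 ≡ 1 mod 59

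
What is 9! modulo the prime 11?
(10)! = (9)! × (10) ≡ -1 mod 11. So (9)! ≡ -1 × (10)^(-1) ≡ (-1)×(-1) = 1 mod 11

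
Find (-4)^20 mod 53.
By repeated squaring mod 53: (-4)^{1}≡49, (-4)^{2}≡16, (-4)^{4}≡44, (-4)^{8}≡28, (-4)^{16}≡42. Then (-4)^{20} = (-4)^{16+4} ≡ 42 × 44 ≡ 46 mod 53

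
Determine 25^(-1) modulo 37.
Since 37 is prime, by Fermat 25^(-1) ≡ 25^{35} ≡ 3 mod 37. Verify: 25 × 3 = 75 ≡ 1 mod 37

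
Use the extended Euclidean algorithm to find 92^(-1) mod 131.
Extended GCD: 92(47) + 131(-33) = 1. So 92^(-1) ≡ 47 (mod 131). Verify: 92 × 47 = 4324 ≡ 1 (mod 131)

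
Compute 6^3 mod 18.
6^{3} = 216 ≡ 0 (mod 18)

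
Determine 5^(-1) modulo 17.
Since 17 is prime, by Fermat 5^(-1) ≡ 5^{15} ≡ 7 (mod 17). Verify: 5 × 7 = 35 ≡ 1 (mod 17)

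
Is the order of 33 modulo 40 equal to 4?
Powers of 33 mod 40: 33^1≡33, 33^2≡9, 33^3≡17, 33^4≡1. First k with 33^k≡1 is k=4. Yes, ord_40(33) = 4.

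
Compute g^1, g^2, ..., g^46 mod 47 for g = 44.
44^1, 44^2, ..., 44^{46} mod 47: [44, 9, 20, 34, 39, 24, 22, 28, 10, 17, 43, 12, 11, 14, 5, 32, 45, 6, 29, 7, 26, 16, 46, 3, 38, 27, 13, 8, 23, 25, 19, 37, 30, 4, 35, 36, 33, 42, 15, 2, 41, 18, 40, 21, 31, 1]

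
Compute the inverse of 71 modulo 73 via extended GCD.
Extended GCD: 71(36) + 73(-35) = 1. So 71^(-1) ≡ 36 mod 73. Verify: 71 × 36 = 2556 ≡ 1 mod 73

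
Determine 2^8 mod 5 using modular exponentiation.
Using Fermat: 2^{4} ≡ 1 mod 5. 8 ≡ 0 mod 4. So 2^{8} ≡ 2^{0} ≡ 1 mod 5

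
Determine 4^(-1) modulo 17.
Since 17 is prime, by Fermat 4^(-1) ≡ 4^{15} ≡ 13 (mod 17). Verify: 4 × 13 = 52 ≡ 1 (mod 17)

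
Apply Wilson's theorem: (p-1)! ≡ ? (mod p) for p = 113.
By Wilson's theorem, (112)! ≡ -1 ≡ 112 mod 113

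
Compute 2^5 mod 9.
By repeated squaring (mod 9): 2^{1}≡2, 2^{2}≡4, 2^{4}≡7. Then 2^{5} = 2^{4+1} ≡ 7 × 2 ≡ 5 (mod 9)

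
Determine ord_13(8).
Powers of 8 mod 13: 8^1≡8, 8^2≡12, 8^3≡5, 8^4≡1. So the order of 8 is 4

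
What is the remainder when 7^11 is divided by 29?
By repeated squaring (mod 29): 7^{1}≡7, 7^{2}≡20, 7^{4}≡23, 7^{8}≡7. Then 7^{11} = 7^{8+2+1} ≡ 7 × 20 × 7 ≡ 23 (mod 29)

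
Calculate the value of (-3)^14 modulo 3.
By repeated squaring mod 3: (-3)^{1}≡0, (-3)^{2}≡0, (-3)^{4}≡0, (-3)^{8}≡0. Then (-3)^{14} = (-3)^{8+4+2} ≡ 0 × 0 × 0 ≡ 0 mod 3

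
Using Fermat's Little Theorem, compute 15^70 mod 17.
By Fermat: 15^{16} ≡ 1 mod 17. 70 = 4×16 + 6. So 15^{70} ≡ 15^{6} ≡ 13 mod 17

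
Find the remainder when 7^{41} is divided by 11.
By Fermat: 7^{10} ≡ 1 (mod 11). 41 = 4×10 + 1. So 7^{41} ≡ 7^{1} ≡ 7 (mod 11)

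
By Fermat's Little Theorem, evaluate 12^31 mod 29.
By Fermat: 12^{28} ≡ 1 (mod 29). So 12^{31} = 12^{28} · 12^{3} ≡ 12^{3} ≡ 17 (mod 29)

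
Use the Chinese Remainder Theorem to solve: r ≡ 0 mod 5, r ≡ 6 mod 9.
M = 5 × 9 = 45. M₁ = 9, y₁ ≡ 4 mod 5. M₂ = 5, y₂ ≡ 2 mod 9. r = 0×9×4 + 6×5×2 ≡ 15 mod 45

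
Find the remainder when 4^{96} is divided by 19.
By Fermat: 4^{18} ≡ 1 (mod 19). 96 = 5×18 + 6. So 4^{96} ≡ 4^{6} ≡ 11 (mod 19)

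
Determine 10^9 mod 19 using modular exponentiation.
By repeated squaring (mod 19): 10^{1}≡10, 10^{2}≡5, 10^{4}≡6, 10^{8}≡17. Then 10^{9} = 10^{8+1} ≡ 17 × 10 ≡ 18 (mod 19)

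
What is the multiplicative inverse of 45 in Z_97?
Since 97 is prime, by Fermat 45^(-1) ≡ 45^{95} ≡ 69 mod 97. Verify: 45 × 69 = 3105 ≡ 1 mod 97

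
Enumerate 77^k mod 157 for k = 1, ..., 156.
77^1, 77^2, ..., 77^{156} mod 157: [77, 120, 134, 113, 66, 58, 70, 52, 79, 117, 60, 67, 135, 33, 29, 35, 26, 118, 137, 30, 112, 146, 95, 93, 96, 13, 59, 147, 15, 56, 73, 126, 125, 48, 85, 108, 152, 86, 28, 115, 63, 141, 24, 121, 54, 76, 43, 14, 136, 110, 149, 12, 139, 27, 38, 100, 7, 68, 55, 153, 6, 148, 92, 19, 50, 82, 34, 106, 155, 3, 74, 46, 88, 25, 41, 17, 53, 156, 80, 37, 23, 44, 91, 99, 87, 105, 78, 40, 97, 90, 22, 124, 128, 122, 131, 39, 20, 127, 45, 11, 62, 64, 61, 144, 98, 10, 142, 101, 84, 31, 32, 109, 72, 49, 5, 71, 129, 42, 94, 16, 133, 36, 103, 81, 114, 143, 21, 47, 8, 145, 18, 130, 119, 57, 150, 89, 102, 4, 151, 9, 65, 138, 107, 75, 123, 51, 2, 154, 83, 111, 69, 132, 116, 140, 104, 1]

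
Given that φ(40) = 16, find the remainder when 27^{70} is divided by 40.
By Euler: 27^{16} ≡ 1 (mod 40) since gcd(27, 40) = 1. 70 = 4×16 + 6. So 27^{70} ≡ 27^{6} ≡ 9 (mod 40)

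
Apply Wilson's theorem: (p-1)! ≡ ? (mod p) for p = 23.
By Wilson's theorem, (22)! ≡ -1 ≡ 22 (mod 23)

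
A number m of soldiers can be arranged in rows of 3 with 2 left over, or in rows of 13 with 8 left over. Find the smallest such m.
M = 3 × 13 = 39. M₁ = 13, y₁ ≡ 1 mod 3. M₂ = 3, y₂ ≡ 9 mod 13. m = 2×13×1 + 8×3×9 ≡ 8 mod 39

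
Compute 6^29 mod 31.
By repeated squaring (mod 31): 6^{1}≡6, 6^{2}≡5, 6^{4}≡25, 6^{8}≡5, 6^{16}≡25. Then 6^{29} = 6^{16+8+4+1} ≡ 25 × 5 × 25 × 6 ≡ 26 (mod 31)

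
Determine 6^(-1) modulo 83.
Since 83 is prime, by Fermat 6^(-1) ≡ 6^{81} ≡ 14 mod 83. Verify: 6 × 14 = 84 ≡ 1 mod 83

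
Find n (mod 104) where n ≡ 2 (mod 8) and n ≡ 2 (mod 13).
M = 8 × 13 = 104. M₁ = 13, y₁ ≡ 5 (mod 8). M₂ = 8, y₂ ≡ 5 (mod 13). n = 2×13×5 + 2×8×5 ≡ 2 (mod 104)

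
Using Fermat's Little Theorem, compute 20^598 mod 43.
By Fermat: 20^{42} ≡ 1 mod 43. 598 ≡ 10 mod 42. So 20^{598} ≡ 20^{10} ≡ 31 mod 43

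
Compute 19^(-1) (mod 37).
Since 37 is prime, by Fermat 19^(-1) ≡ 19^{35} ≡ 2 (mod 37). Verify: 19 × 2 = 38 ≡ 1 (mod 37)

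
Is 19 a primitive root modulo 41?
ord_41(19) divides 40. For each prime q|40: 19^{20}≡40, 19^{8}≡37, none ≡ 1. So 19 has order 40 and is a primitive root mod 41.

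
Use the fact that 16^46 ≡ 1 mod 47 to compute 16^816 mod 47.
By Fermat: 16^{46} ≡ 1 mod 47. 816 ≡ 34 mod 46. So 16^{816} ≡ 16^{34} ≡ 12 mod 47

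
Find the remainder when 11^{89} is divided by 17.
By Fermat: 11^{16} ≡ 1 (mod 17). 89 = 5×16 + 9. So 11^{89} ≡ 11^{9} ≡ 6 (mod 17)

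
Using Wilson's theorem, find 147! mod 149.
(148)! = (147)! × (148) ≡ -1 mod 149. So (147)! ≡ -1 × (148)^(-1) ≡ (-1)×(-1) = 1 mod 149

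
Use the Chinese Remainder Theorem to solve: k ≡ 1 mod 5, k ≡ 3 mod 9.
M = 5 × 9 = 45. M₁ = 9, y₁ ≡ 4 mod 5. M₂ = 5, y₂ ≡ 2 mod 9. k = 1×9×4 + 3×5×2 ≡ 21 mod 45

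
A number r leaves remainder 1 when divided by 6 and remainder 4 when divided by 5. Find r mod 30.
M = 6 × 5 = 30. M₁ = 5, y₁ ≡ 5 mod 6. M₂ = 6, y₂ ≡ 1 mod 5. r = 1×5×5 + 4×6×1 ≡ 19 mod 30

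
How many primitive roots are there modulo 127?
A prime p has φ(p-1) primitive roots; here φ(126) = 36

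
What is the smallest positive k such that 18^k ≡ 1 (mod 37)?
Powers of 18 mod 37: 18^1≡18, 18^2≡28, 18^3≡23, 18^4≡7, 18^5≡15, 18^6≡11, 18^7≡13, 18^8≡12, 18^9≡31, 18^10≡3, 18^11≡17, 18^12≡10, 18^13≡32, 18^14≡21, 18^15≡8, 18^16≡33, 18^17≡2, 18^18≡36, 18^19≡19, 18^20≡9, 18^21≡14, 18^22≡30, 18^23≡22, 18^24≡26, 18^25≡24, 18^26≡25, 18^27≡6, 18^28≡34, 18^29≡20, 18^30≡27, 18^31≡5, 18^32≡16, 18^33≡29, 18^34≡4, 18^35≡35, 18^36≡1. Order = 36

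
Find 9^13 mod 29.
By repeated squaring mod 29: 9^{1}≡9, 9^{2}≡23, 9^{4}≡7, 9^{8}≡20. Then 9^{13} = 9^{8+4+1} ≡ 20 × 7 × 9 ≡ 13 mod 29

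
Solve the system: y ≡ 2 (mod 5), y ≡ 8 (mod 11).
M = 5 × 11 = 55. M₁ = 11, y₁ ≡ 1 (mod 5). M₂ = 5, y₂ ≡ 9 (mod 11). y = 2×11×1 + 8×5×9 ≡ 52 (mod 55)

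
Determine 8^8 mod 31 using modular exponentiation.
By repeated squaring mod 31: 8^{1}≡8, 8^{2}≡2, 8^{4}≡4, 8^{8}≡16. So 8^{8} ≡ 16 mod 31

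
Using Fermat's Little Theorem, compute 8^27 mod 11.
By Fermat: 8^{10} ≡ 1 (mod 11). 27 = 2×10 + 7. So 8^{27} ≡ 8^{7} ≡ 2 (mod 11)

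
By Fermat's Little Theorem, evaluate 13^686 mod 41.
By Fermat: 13^{40} ≡ 1 mod 41. 686 ≡ 6 mod 40. So 13^{686} ≡ 13^{6} ≡ 2 mod 41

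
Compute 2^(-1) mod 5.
Since 5 is prime, by Fermat 2^(-1) ≡ 2^{3} ≡ 3 mod 5. Verify: 2 × 3 = 6 ≡ 1 mod 5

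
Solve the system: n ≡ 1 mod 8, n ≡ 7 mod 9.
M = 8 × 9 = 72. M₁ = 9, y₁ ≡ 1 mod 8. M₂ = 8, y₂ ≡ 8 mod 9. n = 1×9×1 + 7×8×8 ≡ 25 mod 72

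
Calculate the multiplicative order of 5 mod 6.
Powers of 5 mod 6: 5^1≡5, 5^2≡1. ord_6(5) = 2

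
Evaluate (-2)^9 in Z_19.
By repeated squaring mod 19: (-2)^{1}≡17, (-2)^{2}≡4, (-2)^{4}≡16, (-2)^{8}≡9. Then (-2)^{9} = (-2)^{8+1} ≡ 9 × 17 ≡ 1 mod 19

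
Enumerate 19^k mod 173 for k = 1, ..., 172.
19^1, 19^2, ..., 19^{172} mod 173: [19, 15, 112, 52, 123, 88, 115, 109, 168, 78, 98, 132, 86, 77, 79, 117, 147, 25, 129, 29, 32, 89, 134, 124, 107, 130, 48, 47, 28, 13, 74, 22, 72, 157, 42, 106, 111, 33, 108, 149, 63, 159, 80, 136, 162, 137, 8, 152, 120, 31, 70, 119, 12, 55, 7, 133, 105, 92, 18, 169, 97, 113, 71, 138, 27, 167, 59, 83, 20, 34, 127, 164, 2, 38, 30, 51, 104, 73, 3, 57, 45, 163, 156, 23, 91, 172, 154, 158, 61, 121, 50, 85, 58, 64, 5, 95, 75, 41, 87, 96, 94, 56, 26, 148, 44, 144, 141, 84, 39, 49, 66, 43, 125, 126, 145, 160, 99, 151, 101, 16, 131, 67, 62, 140, 65, 24, 110, 14, 93, 37, 11, 36, 165, 21, 53, 142, 103, 54, 161, 118, 166, 40, 68, 81, 155, 4, 76, 60, 102, 35, 146, 6, 114, 90, 153, 139, 46, 9, 171, 135, 143, 122, 69, 100, 170, 116, 128, 10, 17, 150, 82, 1]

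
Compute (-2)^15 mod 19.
By repeated squaring (mod 19): (-2)^{1}≡17, (-2)^{2}≡4, (-2)^{4}≡16, (-2)^{8}≡9. Then (-2)^{15} = (-2)^{8+4+2+1} ≡ 9 × 16 × 4 × 17 ≡ 7 (mod 19)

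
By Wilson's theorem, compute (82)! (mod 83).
By Wilson's theorem, (82)! ≡ -1 ≡ 82 (mod 83)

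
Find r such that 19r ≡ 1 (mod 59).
Since 59 is prime, by Fermat 19^(-1) ≡ 19^{57} ≡ 28 (mod 59). Verify: 19 × 28 = 532 ≡ 1 (mod 59)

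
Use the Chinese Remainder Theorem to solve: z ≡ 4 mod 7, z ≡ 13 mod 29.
M = 7 × 29 = 203. M₁ = 29, y₁ ≡ 1 mod 7. M₂ = 7, y₂ ≡ 25 mod 29. z = 4×29×1 + 13×7×25 ≡ 158 mod 203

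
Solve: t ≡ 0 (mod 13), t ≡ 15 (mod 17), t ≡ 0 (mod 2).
M = 13 × 17 × 2 = 442. M₁ = 34, y₁ ≡ 5 (mod 13). M₂ = 26, y₂ ≡ 2 (mod 17). M₃ = 221, y₃ ≡ 1 (mod 2). t = 0×34×5 + 15×26×2 + 0×221×1 ≡ 338 (mod 442)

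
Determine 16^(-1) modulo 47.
Since 47 is prime, by Fermat 16^(-1) ≡ 16^{45} ≡ 3 mod 47. Verify: 16 × 3 = 48 ≡ 1 mod 47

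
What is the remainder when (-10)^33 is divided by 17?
Using Fermat: (-10)^{16} ≡ 1 mod 17. 33 ≡ 1 mod 16. So (-10)^{33} ≡ (-10)^{1} ≡ 7 mod 17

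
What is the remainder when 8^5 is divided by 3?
Using Fermat: 8^{2} ≡ 1 mod 3. 5 ≡ 1 mod 2. So 8^{5} ≡ 8^{1} ≡ 2 mod 3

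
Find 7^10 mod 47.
By repeated squaring mod 47: 7^{1}≡7, 7^{2}≡2, 7^{4}≡4, 7^{8}≡16. Then 7^{10} = 7^{8+2} ≡ 16 × 2 ≡ 32 mod 47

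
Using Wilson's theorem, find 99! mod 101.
(100)! = (99)! × (100) ≡ -1 (mod 101). So (99)! ≡ -1 × (100)^(-1) ≡ (-1)×(-1) = 1 (mod 101)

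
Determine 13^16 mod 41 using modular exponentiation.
By repeated squaring (mod 41): 13^{1}≡13, 13^{2}≡5, 13^{4}≡25, 13^{8}≡10, 13^{16}≡18. So 13^{16} ≡ 18 (mod 41)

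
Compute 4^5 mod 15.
By repeated squaring mod 15: 4^{1}≡4, 4^{2}≡1, 4^{4}≡1. Then 4^{5} = 4^{4+1} ≡ 1 × 4 ≡ 4 mod 15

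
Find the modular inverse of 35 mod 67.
Since 67 is prime, by Fermat 35^(-1) ≡ 35^{65} ≡ 23 mod 67. Verify: 35 × 23 = 805 ≡ 1 mod 67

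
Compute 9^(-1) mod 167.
Since 167 is prime, by Fermat 9^(-1) ≡ 9^{165} ≡ 130 mod 167. Verify: 9 × 130 = 1170 ≡ 1 mod 167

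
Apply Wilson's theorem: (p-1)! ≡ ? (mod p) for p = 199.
By Wilson's theorem, (198)! ≡ -1 ≡ 198 mod 199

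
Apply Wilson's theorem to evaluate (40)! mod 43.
(42)! = (40)! × (41) × (42) ≡ -1 (mod 43). So (40)! ≡ -1 × [(42)(41)]^(-1) ≡ 21 (mod 43)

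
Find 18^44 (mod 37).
Using Fermat: 18^{36} ≡ 1 (mod 37). 44 ≡ 8 (mod 36). So 18^{44} ≡ 18^{8} ≡ 12 (mod 37)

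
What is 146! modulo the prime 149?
(148)! = (146)! × (147) × (148) ≡ -1 mod 149. So (146)! ≡ -1 × [(148)(147)]^(-1) ≡ 74 mod 149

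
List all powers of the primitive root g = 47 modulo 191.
47^1, 47^2, ..., 47^{190} mod 191: [47, 108, 110, 13, 38, 67, 93, 169, 112, 107, 63, 96, 119, 54, 55, 102, 19, 129, 142, 180, 56, 149, 127, 48, 155, 27, 123, 51, 105, 160, 71, 90, 28, 170, 159, 24, 173, 109, 157, 121, 148, 80, 131, 45, 14, 85, 175, 12, 182, 150, 174, 156, 74, 40, 161, 118, 7, 138, 183, 6, 91, 75, 87, 78, 37, 20, 176, 59, 99, 69, 187, 3, 141, 133, 139, 39, 114, 10, 88, 125, 145, 130, 189, 97, 166, 162, 165, 115, 57, 5, 44, 158, 168, 65, 190, 144, 83, 81, 178, 153, 124, 98, 22, 79, 84, 128, 95, 72, 137, 136, 89, 172, 62, 49, 11, 135, 42, 64, 143, 36, 164, 68, 140, 86, 31, 120, 101, 163, 21, 32, 167, 18, 82, 34, 70, 43, 111, 60, 146, 177, 106, 16, 179, 9, 41, 17, 35, 117, 151, 30, 73, 184, 53, 8, 185, 100, 116, 104, 113, 154, 171, 15, 132, 92, 122, 4, 188, 50, 58, 52, 152, 77, 181, 103, 66, 46, 61, 2, 94, 25, 29, 26, 76, 134, 186, 147, 33, 23, 126, 1]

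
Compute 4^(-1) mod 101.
Since 101 is prime, by Fermat 4^(-1) ≡ 4^{99} ≡ 76 mod 101. Verify: 4 × 76 = 304 ≡ 1 mod 101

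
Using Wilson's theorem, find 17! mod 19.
(18)! = (17)! × (18) ≡ -1 (mod 19). So (17)! ≡ -1 × (18)^(-1) ≡ (-1)×(-1) = 1 (mod 19)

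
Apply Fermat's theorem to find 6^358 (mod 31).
By Fermat: 6^{30} ≡ 1 (mod 31). 358 ≡ 28 (mod 30). So 6^{358} ≡ 6^{28} ≡ 25 (mod 31)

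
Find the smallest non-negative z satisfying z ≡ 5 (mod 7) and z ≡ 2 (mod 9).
M = 7 × 9 = 63. M₁ = 9, y₁ ≡ 4 (mod 7). M₂ = 7, y₂ ≡ 4 (mod 9). z = 5×9×4 + 2×7×4 ≡ 47 (mod 63)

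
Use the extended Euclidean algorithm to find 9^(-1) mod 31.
Extended GCD: 9(7) + 31(-2) = 1. So 9^(-1) ≡ 7 (mod 31). Verify: 9 × 7 = 63 ≡ 1 (mod 31)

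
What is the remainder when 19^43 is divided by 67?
By repeated squaring mod 67: 19^{1}≡19, 19^{2}≡26, 19^{4}≡6, 19^{8}≡36, 19^{16}≡23, 19^{32}≡60. Then 19^{43} = 19^{32+8+2+1} ≡ 60 × 36 × 26 × 19 ≡ 65 mod 67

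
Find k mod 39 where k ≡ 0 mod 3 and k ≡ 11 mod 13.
M = 3 × 13 = 39. M₁ = 13, y₁ ≡ 1 mod 3. M₂ = 3, y₂ ≡ 9 mod 13. k = 0×13×1 + 11×3×9 ≡ 24 mod 39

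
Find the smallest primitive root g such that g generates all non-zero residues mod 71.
g = 7. Powers: [7, 49, 59, 58, 51, 2, ...] generates all 70 non-zero residues.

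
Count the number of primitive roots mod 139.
There are φ(139-1) = φ(138) = 44 primitive roots modulo 139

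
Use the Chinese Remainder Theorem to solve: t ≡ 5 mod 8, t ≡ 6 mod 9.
M = 8 × 9 = 72. M₁ = 9, y₁ ≡ 1 mod 8. M₂ = 8, y₂ ≡ 8 mod 9. t = 5×9×1 + 6×8×8 ≡ 69 mod 72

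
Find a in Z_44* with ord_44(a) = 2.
21 has order 2 mod 44 since 21^{2} ≡ 1 mod 44 and no smaller power works.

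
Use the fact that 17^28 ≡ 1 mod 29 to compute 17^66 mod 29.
By Fermat: 17^{28} ≡ 1 mod 29. 66 = 2×28 + 10. So 17^{66} ≡ 17^{10} ≡ 28 mod 29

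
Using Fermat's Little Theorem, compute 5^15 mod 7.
By Fermat: 5^{6} ≡ 1 (mod 7). 15 = 2×6 + 3. So 5^{15} ≡ 5^{3} ≡ 6 (mod 7)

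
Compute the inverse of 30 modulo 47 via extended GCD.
Extended GCD: 30(11) + 47(-7) = 1. So 30^(-1) ≡ 11 mod 47. Verify: 30 × 11 = 330 ≡ 1 mod 47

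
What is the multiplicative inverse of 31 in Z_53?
Since 53 is prime, by Fermat 31^(-1) ≡ 31^{51} ≡ 12 mod 53. Verify: 31 × 12 = 372 ≡ 1 mod 53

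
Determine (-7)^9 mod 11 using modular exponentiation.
By repeated squaring mod 11: (-7)^{1}≡4, (-7)^{2}≡5, (-7)^{4}≡3, (-7)^{8}≡9. Then (-7)^{9} = (-7)^{8+1} ≡ 9 × 4 ≡ 3 mod 11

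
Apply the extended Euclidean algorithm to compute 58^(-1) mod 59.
Extended GCD: 58(-1) + 59(1) = 1. So 58^(-1) ≡ -1 ≡ 58 mod 59. Verify: 58 × 58 = 3364 ≡ 1 mod 59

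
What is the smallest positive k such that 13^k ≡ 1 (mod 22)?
Powers of 13 mod 22: 13^1≡13, 13^2≡15, 13^3≡19, 13^4≡5, 13^5≡21, 13^6≡9, 13^7≡7, 13^8≡3, 13^9≡17, 13^10≡1. So the order of 13 is 10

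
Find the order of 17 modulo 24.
Powers of 17 mod 24: 17^1≡17, 17^2≡1. So the order of 17 is 2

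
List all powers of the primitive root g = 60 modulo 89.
60^1, 60^2, ..., 60^{88} mod 89: [60, 40, 86, 87, 58, 9, 6, 4, 62, 71, 77, 81, 54, 36, 24, 16, 70, 17, 41, 57, 38, 55, 7, 64, 13, 68, 75, 50, 63, 42, 28, 78, 52, 5, 33, 22, 74, 79, 23, 45, 30, 20, 43, 88, 29, 49, 3, 2, 31, 80, 83, 85, 27, 18, 12, 8, 35, 53, 65, 73, 19, 72, 48, 32, 51, 34, 82, 25, 76, 21, 14, 39, 26, 47, 61, 11, 37, 84, 56, 67, 15, 10, 66, 44, 59, 69, 46, 1]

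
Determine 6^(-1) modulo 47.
Since 47 is prime, by Fermat 6^(-1) ≡ 6^{45} ≡ 8 (mod 47). Verify: 6 × 8 = 48 ≡ 1 (mod 47)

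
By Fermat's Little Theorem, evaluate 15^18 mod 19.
By Fermat's Little Theorem, 15^{18} ≡ 1 (mod 19) since 19 is prime and gcd(15, 19) = 1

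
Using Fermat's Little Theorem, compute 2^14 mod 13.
By Fermat: 2^{12} ≡ 1 (mod 13). So 2^{14} = 2^{12} · 2^{2} ≡ 2^{2} ≡ 4 (mod 13)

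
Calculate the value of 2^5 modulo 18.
By repeated squaring mod 18: 2^{1}≡2, 2^{2}≡4, 2^{4}≡16. Then 2^{5} = 2^{4+1} ≡ 16 × 2 ≡ 14 mod 18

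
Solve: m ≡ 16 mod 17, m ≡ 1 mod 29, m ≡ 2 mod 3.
M = 17 × 29 × 3 = 1479. M₁ = 87, y₁ ≡ 9 mod 17. M₂ = 51, y₂ ≡ 4 mod 29. M₃ = 493, y₃ ≡ 1 mod 3. m = 16×87×9 + 1×51×4 + 2×493×1 ≡ 407 mod 1479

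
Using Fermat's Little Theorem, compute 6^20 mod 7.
By Fermat: 6^{6} ≡ 1 (mod 7). 20 = 3×6 + 2. So 6^{20} ≡ 6^{2} ≡ 1 (mod 7)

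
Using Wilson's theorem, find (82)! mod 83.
By Wilson's theorem, (82)! ≡ -1 ≡ 82 mod 83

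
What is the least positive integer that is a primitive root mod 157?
g = 5. For each prime q|156: 5^{78}≡156, 5^{52}≡12, 5^{12}≡130, none ≡ 1, so ord_157(5) = 156 and 5 is a primitive root.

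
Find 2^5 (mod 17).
By repeated squaring (mod 17): 2^{1}≡2, 2^{2}≡4, 2^{4}≡16. Then 2^{5} = 2^{4+1} ≡ 16 × 2 ≡ 15 (mod 17)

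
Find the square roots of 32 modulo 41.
The square roots of 32 mod 41 are 14 and 27. Verify: 14² = 196 ≡ 32 mod 41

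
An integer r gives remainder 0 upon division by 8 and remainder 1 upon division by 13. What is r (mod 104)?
M = 8 × 13 = 104. M₁ = 13, y₁ ≡ 5 (mod 8). M₂ = 8, y₂ ≡ 5 (mod 13). r = 0×13×5 + 1×8×5 ≡ 40 (mod 104)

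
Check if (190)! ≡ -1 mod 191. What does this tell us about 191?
(190)! mod 191 = 190. Since this equals -1 mod 191, Wilson confirms 191 is prime.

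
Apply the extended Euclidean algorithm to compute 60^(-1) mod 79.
Extended GCD: 60(-25) + 79(19) = 1. So 60^(-1) ≡ -25 ≡ 54 (mod 79). Verify: 60 × 54 = 3240 ≡ 1 (mod 79)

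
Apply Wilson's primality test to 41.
(40)! mod 41 = 40. Since 40 ≡ -1 mod 41, 41 is prime.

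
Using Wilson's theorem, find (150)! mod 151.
By Wilson's theorem, (150)! ≡ -1 ≡ 150 mod 151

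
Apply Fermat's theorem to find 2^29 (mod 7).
By Fermat: 2^{6} ≡ 1 (mod 7). 29 = 4×6 + 5. So 2^{29} ≡ 2^{5} ≡ 4 (mod 7)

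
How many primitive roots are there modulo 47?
Number of primitive roots mod 47 = φ(p-1) = φ(46) = 22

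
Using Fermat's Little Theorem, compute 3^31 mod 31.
By Fermat: 3^{30} ≡ 1 (mod 31). So 3^{31} = 3^{30} · 3^{1} ≡ 3^{1} ≡ 3 (mod 31)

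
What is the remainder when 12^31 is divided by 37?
By repeated squaring mod 37: 12^{1}≡12, 12^{2}≡33, 12^{4}≡16, 12^{8}≡34, 12^{16}≡9. Then 12^{31} = 12^{16+8+4+2+1} ≡ 9 × 34 × 16 × 33 × 12 ≡ 16 mod 37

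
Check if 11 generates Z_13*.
ord_13(11) divides 12. For each prime q|12: 11^{6}≡12, 11^{4}≡3, none ≡ 1. So 11 has order 12 and is a primitive root mod 13.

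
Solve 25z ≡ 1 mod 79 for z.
Since 79 is prime, by Fermat 25^(-1) ≡ 25^{77} ≡ 19 mod 79. Verify: 25 × 19 = 475 ≡ 1 mod 79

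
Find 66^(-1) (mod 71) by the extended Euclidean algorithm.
Extended GCD: 66(14) + 71(-13) = 1. So 66^(-1) ≡ 14 (mod 71). Verify: 66 × 14 = 924 ≡ 1 (mod 71)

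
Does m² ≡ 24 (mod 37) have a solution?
By Euler's criterion: 24^{18} ≡ 36 (mod 37). Since this equals -1 (≡ 36), 24 is not a QR.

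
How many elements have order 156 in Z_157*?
There are φ(157-1) = φ(156) = 48 primitive roots modulo 157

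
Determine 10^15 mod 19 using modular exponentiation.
By repeated squaring mod 19: 10^{1}≡10, 10^{2}≡5, 10^{4}≡6, 10^{8}≡17. Then 10^{15} = 10^{8+4+2+1} ≡ 17 × 6 × 5 × 10 ≡ 8 mod 19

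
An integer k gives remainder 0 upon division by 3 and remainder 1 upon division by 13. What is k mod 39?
M = 3 × 13 = 39. M₁ = 13, y₁ ≡ 1 mod 3. M₂ = 3, y₂ ≡ 9 mod 13. k = 0×13×1 + 1×3×9 ≡ 27 mod 39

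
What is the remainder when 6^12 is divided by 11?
Using Fermat: 6^{10} ≡ 1 (mod 11). 12 ≡ 2 (mod 10). So 6^{12} ≡ 6^{2} ≡ 3 (mod 11)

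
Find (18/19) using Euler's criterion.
(18/19) = 18^{9} mod 19 = -1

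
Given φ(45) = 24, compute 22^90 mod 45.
By Euler: 22^{24} ≡ 1 mod 45 since gcd(22, 45) = 1. 90 = 3×24 + 18. So 22^{90} ≡ 22^{18} ≡ 19 mod 45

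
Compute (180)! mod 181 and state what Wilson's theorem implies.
(180)! mod 181 = 180. Since this equals -1 (mod 181), Wilson confirms 181 is prime.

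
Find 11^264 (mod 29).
Using Fermat: 11^{28} ≡ 1 (mod 29). 264 ≡ 12 (mod 28). So 11^{264} ≡ 11^{12} ≡ 23 (mod 29)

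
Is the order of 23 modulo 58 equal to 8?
Powers of 23 mod 58: 23^1≡23, 23^2≡7, 23^3≡45, 23^4≡49, 23^5≡25, 23^6≡53, 23^7≡1. Already 23^7≡1, so the order is 7 < 8. No, the actual order is 7.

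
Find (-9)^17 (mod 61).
By repeated squaring (mod 61): (-9)^{1}≡52, (-9)^{2}≡20, (-9)^{4}≡34, (-9)^{8}≡58, (-9)^{16}≡9. Then (-9)^{17} = (-9)^{16+1} ≡ 9 × 52 ≡ 41 (mod 61)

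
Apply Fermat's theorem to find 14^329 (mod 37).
By Fermat: 14^{36} ≡ 1 (mod 37). 329 ≡ 5 (mod 36). So 14^{329} ≡ 14^{5} ≡ 29 (mod 37)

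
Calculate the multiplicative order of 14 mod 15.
Powers of 14 mod 15: 14^1≡14, 14^2≡1. Order = 2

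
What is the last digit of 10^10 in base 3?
Using Fermat: 10^{2} ≡ 1 (mod 3). 10 ≡ 0 (mod 2). So 10^{10} ≡ 10^{0} ≡ 1 (mod 3)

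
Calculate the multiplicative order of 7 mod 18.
Powers of 7 mod 18: 7^1≡7, 7^2≡13, 7^3≡1. Order = 3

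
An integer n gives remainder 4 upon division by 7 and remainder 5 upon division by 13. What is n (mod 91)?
M = 7 × 13 = 91. M₁ = 13, y₁ ≡ 6 (mod 7). M₂ = 7, y₂ ≡ 2 (mod 13). n = 4×13×6 + 5×7×2 ≡ 18 (mod 91)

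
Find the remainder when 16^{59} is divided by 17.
By Fermat: 16^{16} ≡ 1 (mod 17). 59 = 3×16 + 11. So 16^{59} ≡ 16^{11} ≡ 16 (mod 17)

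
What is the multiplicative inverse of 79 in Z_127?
Since 127 is prime, by Fermat 79^(-1) ≡ 79^{125} ≡ 82 mod 127. Verify: 79 × 82 = 6478 ≡ 1 mod 127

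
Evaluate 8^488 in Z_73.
Using Fermat: 8^{72} ≡ 1 (mod 73). 488 ≡ 56 (mod 72). So 8^{488} ≡ 8^{56} ≡ 64 (mod 73)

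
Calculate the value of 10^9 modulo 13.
By repeated squaring (mod 13): 10^{1}≡10, 10^{2}≡9, 10^{4}≡3, 10^{8}≡9. Then 10^{9} = 10^{8+1} ≡ 9 × 10 ≡ 12 (mod 13)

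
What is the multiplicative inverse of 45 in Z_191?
Since 191 is prime, by Fermat 45^(-1) ≡ 45^{189} ≡ 17 mod 191. Verify: 45 × 17 = 765 ≡ 1 mod 191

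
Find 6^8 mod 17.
By repeated squaring mod 17: 6^{1}≡6, 6^{2}≡2, 6^{4}≡4, 6^{8}≡16. So 6^{8} ≡ 16 mod 17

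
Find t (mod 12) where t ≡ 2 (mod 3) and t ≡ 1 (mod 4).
M = 3 × 4 = 12. M₁ = 4, y₁ ≡ 1 (mod 3). M₂ = 3, y₂ ≡ 3 (mod 4). t = 2×4×1 + 1×3×3 ≡ 5 (mod 12)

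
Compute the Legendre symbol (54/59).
(54/59) = 54^{29} mod 59 = -1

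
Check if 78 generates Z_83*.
78^{41} ≡ 1 (mod 83) and 41 < 82, so ord_83(78) = 41 ≠ 82 and 78 is not a primitive root.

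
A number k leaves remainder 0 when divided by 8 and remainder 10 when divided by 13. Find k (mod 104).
M = 8 × 13 = 104. M₁ = 13, y₁ ≡ 5 (mod 8). M₂ = 8, y₂ ≡ 5 (mod 13). k = 0×13×5 + 10×8×5 ≡ 88 (mod 104)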